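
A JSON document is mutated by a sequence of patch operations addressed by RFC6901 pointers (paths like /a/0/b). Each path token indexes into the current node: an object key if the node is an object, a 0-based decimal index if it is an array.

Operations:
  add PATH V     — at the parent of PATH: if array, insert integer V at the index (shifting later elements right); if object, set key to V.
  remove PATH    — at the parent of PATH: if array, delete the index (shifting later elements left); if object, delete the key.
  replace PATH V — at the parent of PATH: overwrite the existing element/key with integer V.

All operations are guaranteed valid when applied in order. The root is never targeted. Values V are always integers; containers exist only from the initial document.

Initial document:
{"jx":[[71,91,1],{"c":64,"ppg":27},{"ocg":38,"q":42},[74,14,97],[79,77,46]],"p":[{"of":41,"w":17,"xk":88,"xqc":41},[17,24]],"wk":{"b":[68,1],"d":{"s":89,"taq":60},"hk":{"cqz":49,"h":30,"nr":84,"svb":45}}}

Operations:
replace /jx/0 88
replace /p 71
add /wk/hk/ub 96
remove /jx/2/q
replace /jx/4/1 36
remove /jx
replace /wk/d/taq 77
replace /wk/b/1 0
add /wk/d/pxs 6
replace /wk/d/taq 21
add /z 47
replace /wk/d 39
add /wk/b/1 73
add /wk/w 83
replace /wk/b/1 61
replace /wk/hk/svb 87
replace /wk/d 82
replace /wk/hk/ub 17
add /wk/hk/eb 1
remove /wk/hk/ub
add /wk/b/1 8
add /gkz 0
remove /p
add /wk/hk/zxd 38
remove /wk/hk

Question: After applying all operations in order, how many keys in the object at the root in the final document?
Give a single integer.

Answer: 3

Derivation:
After op 1 (replace /jx/0 88): {"jx":[88,{"c":64,"ppg":27},{"ocg":38,"q":42},[74,14,97],[79,77,46]],"p":[{"of":41,"w":17,"xk":88,"xqc":41},[17,24]],"wk":{"b":[68,1],"d":{"s":89,"taq":60},"hk":{"cqz":49,"h":30,"nr":84,"svb":45}}}
After op 2 (replace /p 71): {"jx":[88,{"c":64,"ppg":27},{"ocg":38,"q":42},[74,14,97],[79,77,46]],"p":71,"wk":{"b":[68,1],"d":{"s":89,"taq":60},"hk":{"cqz":49,"h":30,"nr":84,"svb":45}}}
After op 3 (add /wk/hk/ub 96): {"jx":[88,{"c":64,"ppg":27},{"ocg":38,"q":42},[74,14,97],[79,77,46]],"p":71,"wk":{"b":[68,1],"d":{"s":89,"taq":60},"hk":{"cqz":49,"h":30,"nr":84,"svb":45,"ub":96}}}
After op 4 (remove /jx/2/q): {"jx":[88,{"c":64,"ppg":27},{"ocg":38},[74,14,97],[79,77,46]],"p":71,"wk":{"b":[68,1],"d":{"s":89,"taq":60},"hk":{"cqz":49,"h":30,"nr":84,"svb":45,"ub":96}}}
After op 5 (replace /jx/4/1 36): {"jx":[88,{"c":64,"ppg":27},{"ocg":38},[74,14,97],[79,36,46]],"p":71,"wk":{"b":[68,1],"d":{"s":89,"taq":60},"hk":{"cqz":49,"h":30,"nr":84,"svb":45,"ub":96}}}
After op 6 (remove /jx): {"p":71,"wk":{"b":[68,1],"d":{"s":89,"taq":60},"hk":{"cqz":49,"h":30,"nr":84,"svb":45,"ub":96}}}
After op 7 (replace /wk/d/taq 77): {"p":71,"wk":{"b":[68,1],"d":{"s":89,"taq":77},"hk":{"cqz":49,"h":30,"nr":84,"svb":45,"ub":96}}}
After op 8 (replace /wk/b/1 0): {"p":71,"wk":{"b":[68,0],"d":{"s":89,"taq":77},"hk":{"cqz":49,"h":30,"nr":84,"svb":45,"ub":96}}}
After op 9 (add /wk/d/pxs 6): {"p":71,"wk":{"b":[68,0],"d":{"pxs":6,"s":89,"taq":77},"hk":{"cqz":49,"h":30,"nr":84,"svb":45,"ub":96}}}
After op 10 (replace /wk/d/taq 21): {"p":71,"wk":{"b":[68,0],"d":{"pxs":6,"s":89,"taq":21},"hk":{"cqz":49,"h":30,"nr":84,"svb":45,"ub":96}}}
After op 11 (add /z 47): {"p":71,"wk":{"b":[68,0],"d":{"pxs":6,"s":89,"taq":21},"hk":{"cqz":49,"h":30,"nr":84,"svb":45,"ub":96}},"z":47}
After op 12 (replace /wk/d 39): {"p":71,"wk":{"b":[68,0],"d":39,"hk":{"cqz":49,"h":30,"nr":84,"svb":45,"ub":96}},"z":47}
After op 13 (add /wk/b/1 73): {"p":71,"wk":{"b":[68,73,0],"d":39,"hk":{"cqz":49,"h":30,"nr":84,"svb":45,"ub":96}},"z":47}
After op 14 (add /wk/w 83): {"p":71,"wk":{"b":[68,73,0],"d":39,"hk":{"cqz":49,"h":30,"nr":84,"svb":45,"ub":96},"w":83},"z":47}
After op 15 (replace /wk/b/1 61): {"p":71,"wk":{"b":[68,61,0],"d":39,"hk":{"cqz":49,"h":30,"nr":84,"svb":45,"ub":96},"w":83},"z":47}
After op 16 (replace /wk/hk/svb 87): {"p":71,"wk":{"b":[68,61,0],"d":39,"hk":{"cqz":49,"h":30,"nr":84,"svb":87,"ub":96},"w":83},"z":47}
After op 17 (replace /wk/d 82): {"p":71,"wk":{"b":[68,61,0],"d":82,"hk":{"cqz":49,"h":30,"nr":84,"svb":87,"ub":96},"w":83},"z":47}
After op 18 (replace /wk/hk/ub 17): {"p":71,"wk":{"b":[68,61,0],"d":82,"hk":{"cqz":49,"h":30,"nr":84,"svb":87,"ub":17},"w":83},"z":47}
After op 19 (add /wk/hk/eb 1): {"p":71,"wk":{"b":[68,61,0],"d":82,"hk":{"cqz":49,"eb":1,"h":30,"nr":84,"svb":87,"ub":17},"w":83},"z":47}
After op 20 (remove /wk/hk/ub): {"p":71,"wk":{"b":[68,61,0],"d":82,"hk":{"cqz":49,"eb":1,"h":30,"nr":84,"svb":87},"w":83},"z":47}
After op 21 (add /wk/b/1 8): {"p":71,"wk":{"b":[68,8,61,0],"d":82,"hk":{"cqz":49,"eb":1,"h":30,"nr":84,"svb":87},"w":83},"z":47}
After op 22 (add /gkz 0): {"gkz":0,"p":71,"wk":{"b":[68,8,61,0],"d":82,"hk":{"cqz":49,"eb":1,"h":30,"nr":84,"svb":87},"w":83},"z":47}
After op 23 (remove /p): {"gkz":0,"wk":{"b":[68,8,61,0],"d":82,"hk":{"cqz":49,"eb":1,"h":30,"nr":84,"svb":87},"w":83},"z":47}
After op 24 (add /wk/hk/zxd 38): {"gkz":0,"wk":{"b":[68,8,61,0],"d":82,"hk":{"cqz":49,"eb":1,"h":30,"nr":84,"svb":87,"zxd":38},"w":83},"z":47}
After op 25 (remove /wk/hk): {"gkz":0,"wk":{"b":[68,8,61,0],"d":82,"w":83},"z":47}
Size at the root: 3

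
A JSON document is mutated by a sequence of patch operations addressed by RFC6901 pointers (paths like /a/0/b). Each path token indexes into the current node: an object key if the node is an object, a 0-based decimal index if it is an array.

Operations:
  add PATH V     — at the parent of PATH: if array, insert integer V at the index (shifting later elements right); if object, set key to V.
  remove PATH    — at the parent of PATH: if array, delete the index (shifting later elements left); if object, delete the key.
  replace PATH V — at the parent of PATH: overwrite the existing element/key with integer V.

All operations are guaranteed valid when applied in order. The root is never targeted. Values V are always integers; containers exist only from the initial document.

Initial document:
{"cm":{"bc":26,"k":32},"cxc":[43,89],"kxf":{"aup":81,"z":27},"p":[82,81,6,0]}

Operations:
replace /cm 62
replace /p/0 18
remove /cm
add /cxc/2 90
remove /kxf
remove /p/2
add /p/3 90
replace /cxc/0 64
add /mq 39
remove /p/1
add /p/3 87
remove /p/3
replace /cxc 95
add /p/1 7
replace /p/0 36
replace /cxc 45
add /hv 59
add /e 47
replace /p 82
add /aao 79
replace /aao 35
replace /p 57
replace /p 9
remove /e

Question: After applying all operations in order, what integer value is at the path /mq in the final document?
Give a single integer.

After op 1 (replace /cm 62): {"cm":62,"cxc":[43,89],"kxf":{"aup":81,"z":27},"p":[82,81,6,0]}
After op 2 (replace /p/0 18): {"cm":62,"cxc":[43,89],"kxf":{"aup":81,"z":27},"p":[18,81,6,0]}
After op 3 (remove /cm): {"cxc":[43,89],"kxf":{"aup":81,"z":27},"p":[18,81,6,0]}
After op 4 (add /cxc/2 90): {"cxc":[43,89,90],"kxf":{"aup":81,"z":27},"p":[18,81,6,0]}
After op 5 (remove /kxf): {"cxc":[43,89,90],"p":[18,81,6,0]}
After op 6 (remove /p/2): {"cxc":[43,89,90],"p":[18,81,0]}
After op 7 (add /p/3 90): {"cxc":[43,89,90],"p":[18,81,0,90]}
After op 8 (replace /cxc/0 64): {"cxc":[64,89,90],"p":[18,81,0,90]}
After op 9 (add /mq 39): {"cxc":[64,89,90],"mq":39,"p":[18,81,0,90]}
After op 10 (remove /p/1): {"cxc":[64,89,90],"mq":39,"p":[18,0,90]}
After op 11 (add /p/3 87): {"cxc":[64,89,90],"mq":39,"p":[18,0,90,87]}
After op 12 (remove /p/3): {"cxc":[64,89,90],"mq":39,"p":[18,0,90]}
After op 13 (replace /cxc 95): {"cxc":95,"mq":39,"p":[18,0,90]}
After op 14 (add /p/1 7): {"cxc":95,"mq":39,"p":[18,7,0,90]}
After op 15 (replace /p/0 36): {"cxc":95,"mq":39,"p":[36,7,0,90]}
After op 16 (replace /cxc 45): {"cxc":45,"mq":39,"p":[36,7,0,90]}
After op 17 (add /hv 59): {"cxc":45,"hv":59,"mq":39,"p":[36,7,0,90]}
After op 18 (add /e 47): {"cxc":45,"e":47,"hv":59,"mq":39,"p":[36,7,0,90]}
After op 19 (replace /p 82): {"cxc":45,"e":47,"hv":59,"mq":39,"p":82}
After op 20 (add /aao 79): {"aao":79,"cxc":45,"e":47,"hv":59,"mq":39,"p":82}
After op 21 (replace /aao 35): {"aao":35,"cxc":45,"e":47,"hv":59,"mq":39,"p":82}
After op 22 (replace /p 57): {"aao":35,"cxc":45,"e":47,"hv":59,"mq":39,"p":57}
After op 23 (replace /p 9): {"aao":35,"cxc":45,"e":47,"hv":59,"mq":39,"p":9}
After op 24 (remove /e): {"aao":35,"cxc":45,"hv":59,"mq":39,"p":9}
Value at /mq: 39

Answer: 39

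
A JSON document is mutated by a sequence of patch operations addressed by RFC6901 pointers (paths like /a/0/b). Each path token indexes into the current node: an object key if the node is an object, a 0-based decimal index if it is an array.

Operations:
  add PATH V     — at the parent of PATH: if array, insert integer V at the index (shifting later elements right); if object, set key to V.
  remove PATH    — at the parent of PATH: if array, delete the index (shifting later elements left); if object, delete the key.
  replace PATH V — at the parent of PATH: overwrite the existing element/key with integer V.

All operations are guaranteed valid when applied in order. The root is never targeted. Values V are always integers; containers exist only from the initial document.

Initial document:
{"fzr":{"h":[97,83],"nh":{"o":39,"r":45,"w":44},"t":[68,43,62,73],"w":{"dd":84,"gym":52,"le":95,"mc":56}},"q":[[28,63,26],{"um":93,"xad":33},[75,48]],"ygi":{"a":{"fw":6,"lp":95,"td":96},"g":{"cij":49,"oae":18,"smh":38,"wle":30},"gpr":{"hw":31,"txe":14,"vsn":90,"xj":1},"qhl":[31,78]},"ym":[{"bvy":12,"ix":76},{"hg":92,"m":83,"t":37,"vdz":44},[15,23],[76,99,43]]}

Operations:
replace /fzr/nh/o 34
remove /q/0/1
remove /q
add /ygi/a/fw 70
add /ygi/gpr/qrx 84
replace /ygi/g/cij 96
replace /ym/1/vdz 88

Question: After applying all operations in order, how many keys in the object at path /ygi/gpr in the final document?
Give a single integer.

Answer: 5

Derivation:
After op 1 (replace /fzr/nh/o 34): {"fzr":{"h":[97,83],"nh":{"o":34,"r":45,"w":44},"t":[68,43,62,73],"w":{"dd":84,"gym":52,"le":95,"mc":56}},"q":[[28,63,26],{"um":93,"xad":33},[75,48]],"ygi":{"a":{"fw":6,"lp":95,"td":96},"g":{"cij":49,"oae":18,"smh":38,"wle":30},"gpr":{"hw":31,"txe":14,"vsn":90,"xj":1},"qhl":[31,78]},"ym":[{"bvy":12,"ix":76},{"hg":92,"m":83,"t":37,"vdz":44},[15,23],[76,99,43]]}
After op 2 (remove /q/0/1): {"fzr":{"h":[97,83],"nh":{"o":34,"r":45,"w":44},"t":[68,43,62,73],"w":{"dd":84,"gym":52,"le":95,"mc":56}},"q":[[28,26],{"um":93,"xad":33},[75,48]],"ygi":{"a":{"fw":6,"lp":95,"td":96},"g":{"cij":49,"oae":18,"smh":38,"wle":30},"gpr":{"hw":31,"txe":14,"vsn":90,"xj":1},"qhl":[31,78]},"ym":[{"bvy":12,"ix":76},{"hg":92,"m":83,"t":37,"vdz":44},[15,23],[76,99,43]]}
After op 3 (remove /q): {"fzr":{"h":[97,83],"nh":{"o":34,"r":45,"w":44},"t":[68,43,62,73],"w":{"dd":84,"gym":52,"le":95,"mc":56}},"ygi":{"a":{"fw":6,"lp":95,"td":96},"g":{"cij":49,"oae":18,"smh":38,"wle":30},"gpr":{"hw":31,"txe":14,"vsn":90,"xj":1},"qhl":[31,78]},"ym":[{"bvy":12,"ix":76},{"hg":92,"m":83,"t":37,"vdz":44},[15,23],[76,99,43]]}
After op 4 (add /ygi/a/fw 70): {"fzr":{"h":[97,83],"nh":{"o":34,"r":45,"w":44},"t":[68,43,62,73],"w":{"dd":84,"gym":52,"le":95,"mc":56}},"ygi":{"a":{"fw":70,"lp":95,"td":96},"g":{"cij":49,"oae":18,"smh":38,"wle":30},"gpr":{"hw":31,"txe":14,"vsn":90,"xj":1},"qhl":[31,78]},"ym":[{"bvy":12,"ix":76},{"hg":92,"m":83,"t":37,"vdz":44},[15,23],[76,99,43]]}
After op 5 (add /ygi/gpr/qrx 84): {"fzr":{"h":[97,83],"nh":{"o":34,"r":45,"w":44},"t":[68,43,62,73],"w":{"dd":84,"gym":52,"le":95,"mc":56}},"ygi":{"a":{"fw":70,"lp":95,"td":96},"g":{"cij":49,"oae":18,"smh":38,"wle":30},"gpr":{"hw":31,"qrx":84,"txe":14,"vsn":90,"xj":1},"qhl":[31,78]},"ym":[{"bvy":12,"ix":76},{"hg":92,"m":83,"t":37,"vdz":44},[15,23],[76,99,43]]}
After op 6 (replace /ygi/g/cij 96): {"fzr":{"h":[97,83],"nh":{"o":34,"r":45,"w":44},"t":[68,43,62,73],"w":{"dd":84,"gym":52,"le":95,"mc":56}},"ygi":{"a":{"fw":70,"lp":95,"td":96},"g":{"cij":96,"oae":18,"smh":38,"wle":30},"gpr":{"hw":31,"qrx":84,"txe":14,"vsn":90,"xj":1},"qhl":[31,78]},"ym":[{"bvy":12,"ix":76},{"hg":92,"m":83,"t":37,"vdz":44},[15,23],[76,99,43]]}
After op 7 (replace /ym/1/vdz 88): {"fzr":{"h":[97,83],"nh":{"o":34,"r":45,"w":44},"t":[68,43,62,73],"w":{"dd":84,"gym":52,"le":95,"mc":56}},"ygi":{"a":{"fw":70,"lp":95,"td":96},"g":{"cij":96,"oae":18,"smh":38,"wle":30},"gpr":{"hw":31,"qrx":84,"txe":14,"vsn":90,"xj":1},"qhl":[31,78]},"ym":[{"bvy":12,"ix":76},{"hg":92,"m":83,"t":37,"vdz":88},[15,23],[76,99,43]]}
Size at path /ygi/gpr: 5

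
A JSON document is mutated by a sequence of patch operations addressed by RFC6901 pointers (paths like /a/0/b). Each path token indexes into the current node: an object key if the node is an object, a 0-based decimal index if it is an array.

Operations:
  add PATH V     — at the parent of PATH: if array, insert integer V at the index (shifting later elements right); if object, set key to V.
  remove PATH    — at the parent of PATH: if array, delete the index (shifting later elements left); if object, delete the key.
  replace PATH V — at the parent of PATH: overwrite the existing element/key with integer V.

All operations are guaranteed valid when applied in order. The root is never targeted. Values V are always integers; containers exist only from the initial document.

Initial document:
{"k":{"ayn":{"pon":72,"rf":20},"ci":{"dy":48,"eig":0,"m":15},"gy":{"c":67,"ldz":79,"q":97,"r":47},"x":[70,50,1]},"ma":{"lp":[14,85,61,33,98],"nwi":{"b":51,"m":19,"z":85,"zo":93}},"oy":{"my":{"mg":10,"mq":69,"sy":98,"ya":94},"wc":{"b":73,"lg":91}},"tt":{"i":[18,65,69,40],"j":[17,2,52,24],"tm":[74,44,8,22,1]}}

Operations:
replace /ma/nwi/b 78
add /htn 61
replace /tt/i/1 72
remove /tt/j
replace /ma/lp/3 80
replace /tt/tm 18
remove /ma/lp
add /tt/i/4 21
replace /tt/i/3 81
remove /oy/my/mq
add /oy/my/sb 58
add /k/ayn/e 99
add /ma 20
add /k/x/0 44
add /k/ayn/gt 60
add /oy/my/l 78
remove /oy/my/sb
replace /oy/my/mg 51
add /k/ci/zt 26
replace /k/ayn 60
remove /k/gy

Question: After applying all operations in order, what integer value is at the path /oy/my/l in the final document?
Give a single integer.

After op 1 (replace /ma/nwi/b 78): {"k":{"ayn":{"pon":72,"rf":20},"ci":{"dy":48,"eig":0,"m":15},"gy":{"c":67,"ldz":79,"q":97,"r":47},"x":[70,50,1]},"ma":{"lp":[14,85,61,33,98],"nwi":{"b":78,"m":19,"z":85,"zo":93}},"oy":{"my":{"mg":10,"mq":69,"sy":98,"ya":94},"wc":{"b":73,"lg":91}},"tt":{"i":[18,65,69,40],"j":[17,2,52,24],"tm":[74,44,8,22,1]}}
After op 2 (add /htn 61): {"htn":61,"k":{"ayn":{"pon":72,"rf":20},"ci":{"dy":48,"eig":0,"m":15},"gy":{"c":67,"ldz":79,"q":97,"r":47},"x":[70,50,1]},"ma":{"lp":[14,85,61,33,98],"nwi":{"b":78,"m":19,"z":85,"zo":93}},"oy":{"my":{"mg":10,"mq":69,"sy":98,"ya":94},"wc":{"b":73,"lg":91}},"tt":{"i":[18,65,69,40],"j":[17,2,52,24],"tm":[74,44,8,22,1]}}
After op 3 (replace /tt/i/1 72): {"htn":61,"k":{"ayn":{"pon":72,"rf":20},"ci":{"dy":48,"eig":0,"m":15},"gy":{"c":67,"ldz":79,"q":97,"r":47},"x":[70,50,1]},"ma":{"lp":[14,85,61,33,98],"nwi":{"b":78,"m":19,"z":85,"zo":93}},"oy":{"my":{"mg":10,"mq":69,"sy":98,"ya":94},"wc":{"b":73,"lg":91}},"tt":{"i":[18,72,69,40],"j":[17,2,52,24],"tm":[74,44,8,22,1]}}
After op 4 (remove /tt/j): {"htn":61,"k":{"ayn":{"pon":72,"rf":20},"ci":{"dy":48,"eig":0,"m":15},"gy":{"c":67,"ldz":79,"q":97,"r":47},"x":[70,50,1]},"ma":{"lp":[14,85,61,33,98],"nwi":{"b":78,"m":19,"z":85,"zo":93}},"oy":{"my":{"mg":10,"mq":69,"sy":98,"ya":94},"wc":{"b":73,"lg":91}},"tt":{"i":[18,72,69,40],"tm":[74,44,8,22,1]}}
After op 5 (replace /ma/lp/3 80): {"htn":61,"k":{"ayn":{"pon":72,"rf":20},"ci":{"dy":48,"eig":0,"m":15},"gy":{"c":67,"ldz":79,"q":97,"r":47},"x":[70,50,1]},"ma":{"lp":[14,85,61,80,98],"nwi":{"b":78,"m":19,"z":85,"zo":93}},"oy":{"my":{"mg":10,"mq":69,"sy":98,"ya":94},"wc":{"b":73,"lg":91}},"tt":{"i":[18,72,69,40],"tm":[74,44,8,22,1]}}
After op 6 (replace /tt/tm 18): {"htn":61,"k":{"ayn":{"pon":72,"rf":20},"ci":{"dy":48,"eig":0,"m":15},"gy":{"c":67,"ldz":79,"q":97,"r":47},"x":[70,50,1]},"ma":{"lp":[14,85,61,80,98],"nwi":{"b":78,"m":19,"z":85,"zo":93}},"oy":{"my":{"mg":10,"mq":69,"sy":98,"ya":94},"wc":{"b":73,"lg":91}},"tt":{"i":[18,72,69,40],"tm":18}}
After op 7 (remove /ma/lp): {"htn":61,"k":{"ayn":{"pon":72,"rf":20},"ci":{"dy":48,"eig":0,"m":15},"gy":{"c":67,"ldz":79,"q":97,"r":47},"x":[70,50,1]},"ma":{"nwi":{"b":78,"m":19,"z":85,"zo":93}},"oy":{"my":{"mg":10,"mq":69,"sy":98,"ya":94},"wc":{"b":73,"lg":91}},"tt":{"i":[18,72,69,40],"tm":18}}
After op 8 (add /tt/i/4 21): {"htn":61,"k":{"ayn":{"pon":72,"rf":20},"ci":{"dy":48,"eig":0,"m":15},"gy":{"c":67,"ldz":79,"q":97,"r":47},"x":[70,50,1]},"ma":{"nwi":{"b":78,"m":19,"z":85,"zo":93}},"oy":{"my":{"mg":10,"mq":69,"sy":98,"ya":94},"wc":{"b":73,"lg":91}},"tt":{"i":[18,72,69,40,21],"tm":18}}
After op 9 (replace /tt/i/3 81): {"htn":61,"k":{"ayn":{"pon":72,"rf":20},"ci":{"dy":48,"eig":0,"m":15},"gy":{"c":67,"ldz":79,"q":97,"r":47},"x":[70,50,1]},"ma":{"nwi":{"b":78,"m":19,"z":85,"zo":93}},"oy":{"my":{"mg":10,"mq":69,"sy":98,"ya":94},"wc":{"b":73,"lg":91}},"tt":{"i":[18,72,69,81,21],"tm":18}}
After op 10 (remove /oy/my/mq): {"htn":61,"k":{"ayn":{"pon":72,"rf":20},"ci":{"dy":48,"eig":0,"m":15},"gy":{"c":67,"ldz":79,"q":97,"r":47},"x":[70,50,1]},"ma":{"nwi":{"b":78,"m":19,"z":85,"zo":93}},"oy":{"my":{"mg":10,"sy":98,"ya":94},"wc":{"b":73,"lg":91}},"tt":{"i":[18,72,69,81,21],"tm":18}}
After op 11 (add /oy/my/sb 58): {"htn":61,"k":{"ayn":{"pon":72,"rf":20},"ci":{"dy":48,"eig":0,"m":15},"gy":{"c":67,"ldz":79,"q":97,"r":47},"x":[70,50,1]},"ma":{"nwi":{"b":78,"m":19,"z":85,"zo":93}},"oy":{"my":{"mg":10,"sb":58,"sy":98,"ya":94},"wc":{"b":73,"lg":91}},"tt":{"i":[18,72,69,81,21],"tm":18}}
After op 12 (add /k/ayn/e 99): {"htn":61,"k":{"ayn":{"e":99,"pon":72,"rf":20},"ci":{"dy":48,"eig":0,"m":15},"gy":{"c":67,"ldz":79,"q":97,"r":47},"x":[70,50,1]},"ma":{"nwi":{"b":78,"m":19,"z":85,"zo":93}},"oy":{"my":{"mg":10,"sb":58,"sy":98,"ya":94},"wc":{"b":73,"lg":91}},"tt":{"i":[18,72,69,81,21],"tm":18}}
After op 13 (add /ma 20): {"htn":61,"k":{"ayn":{"e":99,"pon":72,"rf":20},"ci":{"dy":48,"eig":0,"m":15},"gy":{"c":67,"ldz":79,"q":97,"r":47},"x":[70,50,1]},"ma":20,"oy":{"my":{"mg":10,"sb":58,"sy":98,"ya":94},"wc":{"b":73,"lg":91}},"tt":{"i":[18,72,69,81,21],"tm":18}}
After op 14 (add /k/x/0 44): {"htn":61,"k":{"ayn":{"e":99,"pon":72,"rf":20},"ci":{"dy":48,"eig":0,"m":15},"gy":{"c":67,"ldz":79,"q":97,"r":47},"x":[44,70,50,1]},"ma":20,"oy":{"my":{"mg":10,"sb":58,"sy":98,"ya":94},"wc":{"b":73,"lg":91}},"tt":{"i":[18,72,69,81,21],"tm":18}}
After op 15 (add /k/ayn/gt 60): {"htn":61,"k":{"ayn":{"e":99,"gt":60,"pon":72,"rf":20},"ci":{"dy":48,"eig":0,"m":15},"gy":{"c":67,"ldz":79,"q":97,"r":47},"x":[44,70,50,1]},"ma":20,"oy":{"my":{"mg":10,"sb":58,"sy":98,"ya":94},"wc":{"b":73,"lg":91}},"tt":{"i":[18,72,69,81,21],"tm":18}}
After op 16 (add /oy/my/l 78): {"htn":61,"k":{"ayn":{"e":99,"gt":60,"pon":72,"rf":20},"ci":{"dy":48,"eig":0,"m":15},"gy":{"c":67,"ldz":79,"q":97,"r":47},"x":[44,70,50,1]},"ma":20,"oy":{"my":{"l":78,"mg":10,"sb":58,"sy":98,"ya":94},"wc":{"b":73,"lg":91}},"tt":{"i":[18,72,69,81,21],"tm":18}}
After op 17 (remove /oy/my/sb): {"htn":61,"k":{"ayn":{"e":99,"gt":60,"pon":72,"rf":20},"ci":{"dy":48,"eig":0,"m":15},"gy":{"c":67,"ldz":79,"q":97,"r":47},"x":[44,70,50,1]},"ma":20,"oy":{"my":{"l":78,"mg":10,"sy":98,"ya":94},"wc":{"b":73,"lg":91}},"tt":{"i":[18,72,69,81,21],"tm":18}}
After op 18 (replace /oy/my/mg 51): {"htn":61,"k":{"ayn":{"e":99,"gt":60,"pon":72,"rf":20},"ci":{"dy":48,"eig":0,"m":15},"gy":{"c":67,"ldz":79,"q":97,"r":47},"x":[44,70,50,1]},"ma":20,"oy":{"my":{"l":78,"mg":51,"sy":98,"ya":94},"wc":{"b":73,"lg":91}},"tt":{"i":[18,72,69,81,21],"tm":18}}
After op 19 (add /k/ci/zt 26): {"htn":61,"k":{"ayn":{"e":99,"gt":60,"pon":72,"rf":20},"ci":{"dy":48,"eig":0,"m":15,"zt":26},"gy":{"c":67,"ldz":79,"q":97,"r":47},"x":[44,70,50,1]},"ma":20,"oy":{"my":{"l":78,"mg":51,"sy":98,"ya":94},"wc":{"b":73,"lg":91}},"tt":{"i":[18,72,69,81,21],"tm":18}}
After op 20 (replace /k/ayn 60): {"htn":61,"k":{"ayn":60,"ci":{"dy":48,"eig":0,"m":15,"zt":26},"gy":{"c":67,"ldz":79,"q":97,"r":47},"x":[44,70,50,1]},"ma":20,"oy":{"my":{"l":78,"mg":51,"sy":98,"ya":94},"wc":{"b":73,"lg":91}},"tt":{"i":[18,72,69,81,21],"tm":18}}
After op 21 (remove /k/gy): {"htn":61,"k":{"ayn":60,"ci":{"dy":48,"eig":0,"m":15,"zt":26},"x":[44,70,50,1]},"ma":20,"oy":{"my":{"l":78,"mg":51,"sy":98,"ya":94},"wc":{"b":73,"lg":91}},"tt":{"i":[18,72,69,81,21],"tm":18}}
Value at /oy/my/l: 78

Answer: 78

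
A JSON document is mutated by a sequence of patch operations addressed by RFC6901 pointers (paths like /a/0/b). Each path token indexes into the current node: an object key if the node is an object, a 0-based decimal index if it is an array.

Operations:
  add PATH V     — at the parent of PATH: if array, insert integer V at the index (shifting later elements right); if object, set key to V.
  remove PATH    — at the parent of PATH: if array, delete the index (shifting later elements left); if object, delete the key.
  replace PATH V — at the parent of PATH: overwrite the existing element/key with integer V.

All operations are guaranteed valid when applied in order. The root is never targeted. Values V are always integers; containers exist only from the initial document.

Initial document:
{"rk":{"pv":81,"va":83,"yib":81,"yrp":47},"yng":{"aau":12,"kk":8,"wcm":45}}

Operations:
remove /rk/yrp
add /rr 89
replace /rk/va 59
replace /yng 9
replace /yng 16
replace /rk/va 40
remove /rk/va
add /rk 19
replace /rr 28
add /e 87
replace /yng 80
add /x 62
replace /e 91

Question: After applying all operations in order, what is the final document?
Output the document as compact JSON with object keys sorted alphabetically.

After op 1 (remove /rk/yrp): {"rk":{"pv":81,"va":83,"yib":81},"yng":{"aau":12,"kk":8,"wcm":45}}
After op 2 (add /rr 89): {"rk":{"pv":81,"va":83,"yib":81},"rr":89,"yng":{"aau":12,"kk":8,"wcm":45}}
After op 3 (replace /rk/va 59): {"rk":{"pv":81,"va":59,"yib":81},"rr":89,"yng":{"aau":12,"kk":8,"wcm":45}}
After op 4 (replace /yng 9): {"rk":{"pv":81,"va":59,"yib":81},"rr":89,"yng":9}
After op 5 (replace /yng 16): {"rk":{"pv":81,"va":59,"yib":81},"rr":89,"yng":16}
After op 6 (replace /rk/va 40): {"rk":{"pv":81,"va":40,"yib":81},"rr":89,"yng":16}
After op 7 (remove /rk/va): {"rk":{"pv":81,"yib":81},"rr":89,"yng":16}
After op 8 (add /rk 19): {"rk":19,"rr":89,"yng":16}
After op 9 (replace /rr 28): {"rk":19,"rr":28,"yng":16}
After op 10 (add /e 87): {"e":87,"rk":19,"rr":28,"yng":16}
After op 11 (replace /yng 80): {"e":87,"rk":19,"rr":28,"yng":80}
After op 12 (add /x 62): {"e":87,"rk":19,"rr":28,"x":62,"yng":80}
After op 13 (replace /e 91): {"e":91,"rk":19,"rr":28,"x":62,"yng":80}

Answer: {"e":91,"rk":19,"rr":28,"x":62,"yng":80}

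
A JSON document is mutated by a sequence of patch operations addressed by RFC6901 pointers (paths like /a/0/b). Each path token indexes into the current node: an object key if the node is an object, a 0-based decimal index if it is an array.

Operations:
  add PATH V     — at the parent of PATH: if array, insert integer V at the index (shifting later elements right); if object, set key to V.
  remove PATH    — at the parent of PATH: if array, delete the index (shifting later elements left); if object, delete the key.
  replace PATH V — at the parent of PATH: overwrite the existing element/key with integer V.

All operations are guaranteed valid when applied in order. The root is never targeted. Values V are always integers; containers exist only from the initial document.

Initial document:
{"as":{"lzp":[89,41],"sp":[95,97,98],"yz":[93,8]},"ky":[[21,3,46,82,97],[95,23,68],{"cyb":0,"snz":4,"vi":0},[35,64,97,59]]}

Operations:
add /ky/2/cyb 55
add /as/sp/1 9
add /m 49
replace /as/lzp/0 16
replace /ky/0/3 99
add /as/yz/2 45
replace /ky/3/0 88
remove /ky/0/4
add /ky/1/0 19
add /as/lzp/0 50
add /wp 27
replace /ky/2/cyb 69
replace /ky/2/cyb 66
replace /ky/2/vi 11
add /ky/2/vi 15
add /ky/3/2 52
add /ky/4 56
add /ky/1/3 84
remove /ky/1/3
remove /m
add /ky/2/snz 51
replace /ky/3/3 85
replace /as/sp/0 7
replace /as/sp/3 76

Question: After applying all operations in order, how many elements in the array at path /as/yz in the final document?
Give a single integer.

Answer: 3

Derivation:
After op 1 (add /ky/2/cyb 55): {"as":{"lzp":[89,41],"sp":[95,97,98],"yz":[93,8]},"ky":[[21,3,46,82,97],[95,23,68],{"cyb":55,"snz":4,"vi":0},[35,64,97,59]]}
After op 2 (add /as/sp/1 9): {"as":{"lzp":[89,41],"sp":[95,9,97,98],"yz":[93,8]},"ky":[[21,3,46,82,97],[95,23,68],{"cyb":55,"snz":4,"vi":0},[35,64,97,59]]}
After op 3 (add /m 49): {"as":{"lzp":[89,41],"sp":[95,9,97,98],"yz":[93,8]},"ky":[[21,3,46,82,97],[95,23,68],{"cyb":55,"snz":4,"vi":0},[35,64,97,59]],"m":49}
After op 4 (replace /as/lzp/0 16): {"as":{"lzp":[16,41],"sp":[95,9,97,98],"yz":[93,8]},"ky":[[21,3,46,82,97],[95,23,68],{"cyb":55,"snz":4,"vi":0},[35,64,97,59]],"m":49}
After op 5 (replace /ky/0/3 99): {"as":{"lzp":[16,41],"sp":[95,9,97,98],"yz":[93,8]},"ky":[[21,3,46,99,97],[95,23,68],{"cyb":55,"snz":4,"vi":0},[35,64,97,59]],"m":49}
After op 6 (add /as/yz/2 45): {"as":{"lzp":[16,41],"sp":[95,9,97,98],"yz":[93,8,45]},"ky":[[21,3,46,99,97],[95,23,68],{"cyb":55,"snz":4,"vi":0},[35,64,97,59]],"m":49}
After op 7 (replace /ky/3/0 88): {"as":{"lzp":[16,41],"sp":[95,9,97,98],"yz":[93,8,45]},"ky":[[21,3,46,99,97],[95,23,68],{"cyb":55,"snz":4,"vi":0},[88,64,97,59]],"m":49}
After op 8 (remove /ky/0/4): {"as":{"lzp":[16,41],"sp":[95,9,97,98],"yz":[93,8,45]},"ky":[[21,3,46,99],[95,23,68],{"cyb":55,"snz":4,"vi":0},[88,64,97,59]],"m":49}
After op 9 (add /ky/1/0 19): {"as":{"lzp":[16,41],"sp":[95,9,97,98],"yz":[93,8,45]},"ky":[[21,3,46,99],[19,95,23,68],{"cyb":55,"snz":4,"vi":0},[88,64,97,59]],"m":49}
After op 10 (add /as/lzp/0 50): {"as":{"lzp":[50,16,41],"sp":[95,9,97,98],"yz":[93,8,45]},"ky":[[21,3,46,99],[19,95,23,68],{"cyb":55,"snz":4,"vi":0},[88,64,97,59]],"m":49}
After op 11 (add /wp 27): {"as":{"lzp":[50,16,41],"sp":[95,9,97,98],"yz":[93,8,45]},"ky":[[21,3,46,99],[19,95,23,68],{"cyb":55,"snz":4,"vi":0},[88,64,97,59]],"m":49,"wp":27}
After op 12 (replace /ky/2/cyb 69): {"as":{"lzp":[50,16,41],"sp":[95,9,97,98],"yz":[93,8,45]},"ky":[[21,3,46,99],[19,95,23,68],{"cyb":69,"snz":4,"vi":0},[88,64,97,59]],"m":49,"wp":27}
After op 13 (replace /ky/2/cyb 66): {"as":{"lzp":[50,16,41],"sp":[95,9,97,98],"yz":[93,8,45]},"ky":[[21,3,46,99],[19,95,23,68],{"cyb":66,"snz":4,"vi":0},[88,64,97,59]],"m":49,"wp":27}
After op 14 (replace /ky/2/vi 11): {"as":{"lzp":[50,16,41],"sp":[95,9,97,98],"yz":[93,8,45]},"ky":[[21,3,46,99],[19,95,23,68],{"cyb":66,"snz":4,"vi":11},[88,64,97,59]],"m":49,"wp":27}
After op 15 (add /ky/2/vi 15): {"as":{"lzp":[50,16,41],"sp":[95,9,97,98],"yz":[93,8,45]},"ky":[[21,3,46,99],[19,95,23,68],{"cyb":66,"snz":4,"vi":15},[88,64,97,59]],"m":49,"wp":27}
After op 16 (add /ky/3/2 52): {"as":{"lzp":[50,16,41],"sp":[95,9,97,98],"yz":[93,8,45]},"ky":[[21,3,46,99],[19,95,23,68],{"cyb":66,"snz":4,"vi":15},[88,64,52,97,59]],"m":49,"wp":27}
After op 17 (add /ky/4 56): {"as":{"lzp":[50,16,41],"sp":[95,9,97,98],"yz":[93,8,45]},"ky":[[21,3,46,99],[19,95,23,68],{"cyb":66,"snz":4,"vi":15},[88,64,52,97,59],56],"m":49,"wp":27}
After op 18 (add /ky/1/3 84): {"as":{"lzp":[50,16,41],"sp":[95,9,97,98],"yz":[93,8,45]},"ky":[[21,3,46,99],[19,95,23,84,68],{"cyb":66,"snz":4,"vi":15},[88,64,52,97,59],56],"m":49,"wp":27}
After op 19 (remove /ky/1/3): {"as":{"lzp":[50,16,41],"sp":[95,9,97,98],"yz":[93,8,45]},"ky":[[21,3,46,99],[19,95,23,68],{"cyb":66,"snz":4,"vi":15},[88,64,52,97,59],56],"m":49,"wp":27}
After op 20 (remove /m): {"as":{"lzp":[50,16,41],"sp":[95,9,97,98],"yz":[93,8,45]},"ky":[[21,3,46,99],[19,95,23,68],{"cyb":66,"snz":4,"vi":15},[88,64,52,97,59],56],"wp":27}
After op 21 (add /ky/2/snz 51): {"as":{"lzp":[50,16,41],"sp":[95,9,97,98],"yz":[93,8,45]},"ky":[[21,3,46,99],[19,95,23,68],{"cyb":66,"snz":51,"vi":15},[88,64,52,97,59],56],"wp":27}
After op 22 (replace /ky/3/3 85): {"as":{"lzp":[50,16,41],"sp":[95,9,97,98],"yz":[93,8,45]},"ky":[[21,3,46,99],[19,95,23,68],{"cyb":66,"snz":51,"vi":15},[88,64,52,85,59],56],"wp":27}
After op 23 (replace /as/sp/0 7): {"as":{"lzp":[50,16,41],"sp":[7,9,97,98],"yz":[93,8,45]},"ky":[[21,3,46,99],[19,95,23,68],{"cyb":66,"snz":51,"vi":15},[88,64,52,85,59],56],"wp":27}
After op 24 (replace /as/sp/3 76): {"as":{"lzp":[50,16,41],"sp":[7,9,97,76],"yz":[93,8,45]},"ky":[[21,3,46,99],[19,95,23,68],{"cyb":66,"snz":51,"vi":15},[88,64,52,85,59],56],"wp":27}
Size at path /as/yz: 3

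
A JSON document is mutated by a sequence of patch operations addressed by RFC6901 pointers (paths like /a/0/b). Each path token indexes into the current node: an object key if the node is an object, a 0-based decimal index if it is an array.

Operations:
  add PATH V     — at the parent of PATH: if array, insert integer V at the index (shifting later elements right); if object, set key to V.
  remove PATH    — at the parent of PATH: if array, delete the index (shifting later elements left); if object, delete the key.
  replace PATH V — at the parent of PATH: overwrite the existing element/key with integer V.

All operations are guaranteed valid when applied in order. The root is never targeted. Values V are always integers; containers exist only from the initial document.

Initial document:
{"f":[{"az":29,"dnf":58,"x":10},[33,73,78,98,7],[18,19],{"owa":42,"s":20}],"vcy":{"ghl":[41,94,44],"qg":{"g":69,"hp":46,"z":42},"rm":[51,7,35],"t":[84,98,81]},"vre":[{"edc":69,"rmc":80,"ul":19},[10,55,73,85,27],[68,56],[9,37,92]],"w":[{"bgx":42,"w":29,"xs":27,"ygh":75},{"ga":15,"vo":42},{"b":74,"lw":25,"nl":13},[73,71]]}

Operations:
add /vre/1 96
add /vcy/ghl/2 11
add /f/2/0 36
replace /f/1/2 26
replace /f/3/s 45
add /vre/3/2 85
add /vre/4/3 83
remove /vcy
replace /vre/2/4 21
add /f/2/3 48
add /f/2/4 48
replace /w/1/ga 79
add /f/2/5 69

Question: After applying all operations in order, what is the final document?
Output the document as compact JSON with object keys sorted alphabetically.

After op 1 (add /vre/1 96): {"f":[{"az":29,"dnf":58,"x":10},[33,73,78,98,7],[18,19],{"owa":42,"s":20}],"vcy":{"ghl":[41,94,44],"qg":{"g":69,"hp":46,"z":42},"rm":[51,7,35],"t":[84,98,81]},"vre":[{"edc":69,"rmc":80,"ul":19},96,[10,55,73,85,27],[68,56],[9,37,92]],"w":[{"bgx":42,"w":29,"xs":27,"ygh":75},{"ga":15,"vo":42},{"b":74,"lw":25,"nl":13},[73,71]]}
After op 2 (add /vcy/ghl/2 11): {"f":[{"az":29,"dnf":58,"x":10},[33,73,78,98,7],[18,19],{"owa":42,"s":20}],"vcy":{"ghl":[41,94,11,44],"qg":{"g":69,"hp":46,"z":42},"rm":[51,7,35],"t":[84,98,81]},"vre":[{"edc":69,"rmc":80,"ul":19},96,[10,55,73,85,27],[68,56],[9,37,92]],"w":[{"bgx":42,"w":29,"xs":27,"ygh":75},{"ga":15,"vo":42},{"b":74,"lw":25,"nl":13},[73,71]]}
After op 3 (add /f/2/0 36): {"f":[{"az":29,"dnf":58,"x":10},[33,73,78,98,7],[36,18,19],{"owa":42,"s":20}],"vcy":{"ghl":[41,94,11,44],"qg":{"g":69,"hp":46,"z":42},"rm":[51,7,35],"t":[84,98,81]},"vre":[{"edc":69,"rmc":80,"ul":19},96,[10,55,73,85,27],[68,56],[9,37,92]],"w":[{"bgx":42,"w":29,"xs":27,"ygh":75},{"ga":15,"vo":42},{"b":74,"lw":25,"nl":13},[73,71]]}
After op 4 (replace /f/1/2 26): {"f":[{"az":29,"dnf":58,"x":10},[33,73,26,98,7],[36,18,19],{"owa":42,"s":20}],"vcy":{"ghl":[41,94,11,44],"qg":{"g":69,"hp":46,"z":42},"rm":[51,7,35],"t":[84,98,81]},"vre":[{"edc":69,"rmc":80,"ul":19},96,[10,55,73,85,27],[68,56],[9,37,92]],"w":[{"bgx":42,"w":29,"xs":27,"ygh":75},{"ga":15,"vo":42},{"b":74,"lw":25,"nl":13},[73,71]]}
After op 5 (replace /f/3/s 45): {"f":[{"az":29,"dnf":58,"x":10},[33,73,26,98,7],[36,18,19],{"owa":42,"s":45}],"vcy":{"ghl":[41,94,11,44],"qg":{"g":69,"hp":46,"z":42},"rm":[51,7,35],"t":[84,98,81]},"vre":[{"edc":69,"rmc":80,"ul":19},96,[10,55,73,85,27],[68,56],[9,37,92]],"w":[{"bgx":42,"w":29,"xs":27,"ygh":75},{"ga":15,"vo":42},{"b":74,"lw":25,"nl":13},[73,71]]}
After op 6 (add /vre/3/2 85): {"f":[{"az":29,"dnf":58,"x":10},[33,73,26,98,7],[36,18,19],{"owa":42,"s":45}],"vcy":{"ghl":[41,94,11,44],"qg":{"g":69,"hp":46,"z":42},"rm":[51,7,35],"t":[84,98,81]},"vre":[{"edc":69,"rmc":80,"ul":19},96,[10,55,73,85,27],[68,56,85],[9,37,92]],"w":[{"bgx":42,"w":29,"xs":27,"ygh":75},{"ga":15,"vo":42},{"b":74,"lw":25,"nl":13},[73,71]]}
After op 7 (add /vre/4/3 83): {"f":[{"az":29,"dnf":58,"x":10},[33,73,26,98,7],[36,18,19],{"owa":42,"s":45}],"vcy":{"ghl":[41,94,11,44],"qg":{"g":69,"hp":46,"z":42},"rm":[51,7,35],"t":[84,98,81]},"vre":[{"edc":69,"rmc":80,"ul":19},96,[10,55,73,85,27],[68,56,85],[9,37,92,83]],"w":[{"bgx":42,"w":29,"xs":27,"ygh":75},{"ga":15,"vo":42},{"b":74,"lw":25,"nl":13},[73,71]]}
After op 8 (remove /vcy): {"f":[{"az":29,"dnf":58,"x":10},[33,73,26,98,7],[36,18,19],{"owa":42,"s":45}],"vre":[{"edc":69,"rmc":80,"ul":19},96,[10,55,73,85,27],[68,56,85],[9,37,92,83]],"w":[{"bgx":42,"w":29,"xs":27,"ygh":75},{"ga":15,"vo":42},{"b":74,"lw":25,"nl":13},[73,71]]}
After op 9 (replace /vre/2/4 21): {"f":[{"az":29,"dnf":58,"x":10},[33,73,26,98,7],[36,18,19],{"owa":42,"s":45}],"vre":[{"edc":69,"rmc":80,"ul":19},96,[10,55,73,85,21],[68,56,85],[9,37,92,83]],"w":[{"bgx":42,"w":29,"xs":27,"ygh":75},{"ga":15,"vo":42},{"b":74,"lw":25,"nl":13},[73,71]]}
After op 10 (add /f/2/3 48): {"f":[{"az":29,"dnf":58,"x":10},[33,73,26,98,7],[36,18,19,48],{"owa":42,"s":45}],"vre":[{"edc":69,"rmc":80,"ul":19},96,[10,55,73,85,21],[68,56,85],[9,37,92,83]],"w":[{"bgx":42,"w":29,"xs":27,"ygh":75},{"ga":15,"vo":42},{"b":74,"lw":25,"nl":13},[73,71]]}
After op 11 (add /f/2/4 48): {"f":[{"az":29,"dnf":58,"x":10},[33,73,26,98,7],[36,18,19,48,48],{"owa":42,"s":45}],"vre":[{"edc":69,"rmc":80,"ul":19},96,[10,55,73,85,21],[68,56,85],[9,37,92,83]],"w":[{"bgx":42,"w":29,"xs":27,"ygh":75},{"ga":15,"vo":42},{"b":74,"lw":25,"nl":13},[73,71]]}
After op 12 (replace /w/1/ga 79): {"f":[{"az":29,"dnf":58,"x":10},[33,73,26,98,7],[36,18,19,48,48],{"owa":42,"s":45}],"vre":[{"edc":69,"rmc":80,"ul":19},96,[10,55,73,85,21],[68,56,85],[9,37,92,83]],"w":[{"bgx":42,"w":29,"xs":27,"ygh":75},{"ga":79,"vo":42},{"b":74,"lw":25,"nl":13},[73,71]]}
After op 13 (add /f/2/5 69): {"f":[{"az":29,"dnf":58,"x":10},[33,73,26,98,7],[36,18,19,48,48,69],{"owa":42,"s":45}],"vre":[{"edc":69,"rmc":80,"ul":19},96,[10,55,73,85,21],[68,56,85],[9,37,92,83]],"w":[{"bgx":42,"w":29,"xs":27,"ygh":75},{"ga":79,"vo":42},{"b":74,"lw":25,"nl":13},[73,71]]}

Answer: {"f":[{"az":29,"dnf":58,"x":10},[33,73,26,98,7],[36,18,19,48,48,69],{"owa":42,"s":45}],"vre":[{"edc":69,"rmc":80,"ul":19},96,[10,55,73,85,21],[68,56,85],[9,37,92,83]],"w":[{"bgx":42,"w":29,"xs":27,"ygh":75},{"ga":79,"vo":42},{"b":74,"lw":25,"nl":13},[73,71]]}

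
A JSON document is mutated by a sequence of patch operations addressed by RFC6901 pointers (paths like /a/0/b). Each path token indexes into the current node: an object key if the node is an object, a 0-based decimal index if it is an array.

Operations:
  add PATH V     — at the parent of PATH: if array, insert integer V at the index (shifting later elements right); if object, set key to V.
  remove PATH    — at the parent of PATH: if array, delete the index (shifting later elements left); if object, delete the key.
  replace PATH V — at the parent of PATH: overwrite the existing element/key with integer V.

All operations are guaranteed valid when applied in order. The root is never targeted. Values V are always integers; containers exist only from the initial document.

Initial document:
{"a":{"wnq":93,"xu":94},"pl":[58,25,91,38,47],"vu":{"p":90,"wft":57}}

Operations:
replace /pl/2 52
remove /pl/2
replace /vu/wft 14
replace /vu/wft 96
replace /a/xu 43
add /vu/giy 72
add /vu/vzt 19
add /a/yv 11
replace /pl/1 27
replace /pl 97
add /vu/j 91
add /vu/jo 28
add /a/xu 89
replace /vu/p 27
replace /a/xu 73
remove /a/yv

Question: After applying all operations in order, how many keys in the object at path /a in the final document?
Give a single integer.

After op 1 (replace /pl/2 52): {"a":{"wnq":93,"xu":94},"pl":[58,25,52,38,47],"vu":{"p":90,"wft":57}}
After op 2 (remove /pl/2): {"a":{"wnq":93,"xu":94},"pl":[58,25,38,47],"vu":{"p":90,"wft":57}}
After op 3 (replace /vu/wft 14): {"a":{"wnq":93,"xu":94},"pl":[58,25,38,47],"vu":{"p":90,"wft":14}}
After op 4 (replace /vu/wft 96): {"a":{"wnq":93,"xu":94},"pl":[58,25,38,47],"vu":{"p":90,"wft":96}}
After op 5 (replace /a/xu 43): {"a":{"wnq":93,"xu":43},"pl":[58,25,38,47],"vu":{"p":90,"wft":96}}
After op 6 (add /vu/giy 72): {"a":{"wnq":93,"xu":43},"pl":[58,25,38,47],"vu":{"giy":72,"p":90,"wft":96}}
After op 7 (add /vu/vzt 19): {"a":{"wnq":93,"xu":43},"pl":[58,25,38,47],"vu":{"giy":72,"p":90,"vzt":19,"wft":96}}
After op 8 (add /a/yv 11): {"a":{"wnq":93,"xu":43,"yv":11},"pl":[58,25,38,47],"vu":{"giy":72,"p":90,"vzt":19,"wft":96}}
After op 9 (replace /pl/1 27): {"a":{"wnq":93,"xu":43,"yv":11},"pl":[58,27,38,47],"vu":{"giy":72,"p":90,"vzt":19,"wft":96}}
After op 10 (replace /pl 97): {"a":{"wnq":93,"xu":43,"yv":11},"pl":97,"vu":{"giy":72,"p":90,"vzt":19,"wft":96}}
After op 11 (add /vu/j 91): {"a":{"wnq":93,"xu":43,"yv":11},"pl":97,"vu":{"giy":72,"j":91,"p":90,"vzt":19,"wft":96}}
After op 12 (add /vu/jo 28): {"a":{"wnq":93,"xu":43,"yv":11},"pl":97,"vu":{"giy":72,"j":91,"jo":28,"p":90,"vzt":19,"wft":96}}
After op 13 (add /a/xu 89): {"a":{"wnq":93,"xu":89,"yv":11},"pl":97,"vu":{"giy":72,"j":91,"jo":28,"p":90,"vzt":19,"wft":96}}
After op 14 (replace /vu/p 27): {"a":{"wnq":93,"xu":89,"yv":11},"pl":97,"vu":{"giy":72,"j":91,"jo":28,"p":27,"vzt":19,"wft":96}}
After op 15 (replace /a/xu 73): {"a":{"wnq":93,"xu":73,"yv":11},"pl":97,"vu":{"giy":72,"j":91,"jo":28,"p":27,"vzt":19,"wft":96}}
After op 16 (remove /a/yv): {"a":{"wnq":93,"xu":73},"pl":97,"vu":{"giy":72,"j":91,"jo":28,"p":27,"vzt":19,"wft":96}}
Size at path /a: 2

Answer: 2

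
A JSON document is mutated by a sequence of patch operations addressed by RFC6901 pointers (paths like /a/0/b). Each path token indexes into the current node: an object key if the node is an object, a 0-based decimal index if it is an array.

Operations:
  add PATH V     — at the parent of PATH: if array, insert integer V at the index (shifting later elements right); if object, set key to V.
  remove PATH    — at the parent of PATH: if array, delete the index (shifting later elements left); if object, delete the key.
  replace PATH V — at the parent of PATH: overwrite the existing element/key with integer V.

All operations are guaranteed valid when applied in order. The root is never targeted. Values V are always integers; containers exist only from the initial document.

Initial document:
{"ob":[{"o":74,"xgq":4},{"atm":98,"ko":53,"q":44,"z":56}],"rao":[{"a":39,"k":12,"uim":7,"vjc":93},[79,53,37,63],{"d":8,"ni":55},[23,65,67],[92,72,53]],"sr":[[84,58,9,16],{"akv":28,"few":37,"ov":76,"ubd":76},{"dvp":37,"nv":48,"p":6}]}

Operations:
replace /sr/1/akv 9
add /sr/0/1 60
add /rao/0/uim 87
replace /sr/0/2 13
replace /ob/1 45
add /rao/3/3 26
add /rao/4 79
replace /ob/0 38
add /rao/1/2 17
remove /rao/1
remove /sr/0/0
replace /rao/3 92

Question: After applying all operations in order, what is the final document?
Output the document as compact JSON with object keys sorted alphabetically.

After op 1 (replace /sr/1/akv 9): {"ob":[{"o":74,"xgq":4},{"atm":98,"ko":53,"q":44,"z":56}],"rao":[{"a":39,"k":12,"uim":7,"vjc":93},[79,53,37,63],{"d":8,"ni":55},[23,65,67],[92,72,53]],"sr":[[84,58,9,16],{"akv":9,"few":37,"ov":76,"ubd":76},{"dvp":37,"nv":48,"p":6}]}
After op 2 (add /sr/0/1 60): {"ob":[{"o":74,"xgq":4},{"atm":98,"ko":53,"q":44,"z":56}],"rao":[{"a":39,"k":12,"uim":7,"vjc":93},[79,53,37,63],{"d":8,"ni":55},[23,65,67],[92,72,53]],"sr":[[84,60,58,9,16],{"akv":9,"few":37,"ov":76,"ubd":76},{"dvp":37,"nv":48,"p":6}]}
After op 3 (add /rao/0/uim 87): {"ob":[{"o":74,"xgq":4},{"atm":98,"ko":53,"q":44,"z":56}],"rao":[{"a":39,"k":12,"uim":87,"vjc":93},[79,53,37,63],{"d":8,"ni":55},[23,65,67],[92,72,53]],"sr":[[84,60,58,9,16],{"akv":9,"few":37,"ov":76,"ubd":76},{"dvp":37,"nv":48,"p":6}]}
After op 4 (replace /sr/0/2 13): {"ob":[{"o":74,"xgq":4},{"atm":98,"ko":53,"q":44,"z":56}],"rao":[{"a":39,"k":12,"uim":87,"vjc":93},[79,53,37,63],{"d":8,"ni":55},[23,65,67],[92,72,53]],"sr":[[84,60,13,9,16],{"akv":9,"few":37,"ov":76,"ubd":76},{"dvp":37,"nv":48,"p":6}]}
After op 5 (replace /ob/1 45): {"ob":[{"o":74,"xgq":4},45],"rao":[{"a":39,"k":12,"uim":87,"vjc":93},[79,53,37,63],{"d":8,"ni":55},[23,65,67],[92,72,53]],"sr":[[84,60,13,9,16],{"akv":9,"few":37,"ov":76,"ubd":76},{"dvp":37,"nv":48,"p":6}]}
After op 6 (add /rao/3/3 26): {"ob":[{"o":74,"xgq":4},45],"rao":[{"a":39,"k":12,"uim":87,"vjc":93},[79,53,37,63],{"d":8,"ni":55},[23,65,67,26],[92,72,53]],"sr":[[84,60,13,9,16],{"akv":9,"few":37,"ov":76,"ubd":76},{"dvp":37,"nv":48,"p":6}]}
After op 7 (add /rao/4 79): {"ob":[{"o":74,"xgq":4},45],"rao":[{"a":39,"k":12,"uim":87,"vjc":93},[79,53,37,63],{"d":8,"ni":55},[23,65,67,26],79,[92,72,53]],"sr":[[84,60,13,9,16],{"akv":9,"few":37,"ov":76,"ubd":76},{"dvp":37,"nv":48,"p":6}]}
After op 8 (replace /ob/0 38): {"ob":[38,45],"rao":[{"a":39,"k":12,"uim":87,"vjc":93},[79,53,37,63],{"d":8,"ni":55},[23,65,67,26],79,[92,72,53]],"sr":[[84,60,13,9,16],{"akv":9,"few":37,"ov":76,"ubd":76},{"dvp":37,"nv":48,"p":6}]}
After op 9 (add /rao/1/2 17): {"ob":[38,45],"rao":[{"a":39,"k":12,"uim":87,"vjc":93},[79,53,17,37,63],{"d":8,"ni":55},[23,65,67,26],79,[92,72,53]],"sr":[[84,60,13,9,16],{"akv":9,"few":37,"ov":76,"ubd":76},{"dvp":37,"nv":48,"p":6}]}
After op 10 (remove /rao/1): {"ob":[38,45],"rao":[{"a":39,"k":12,"uim":87,"vjc":93},{"d":8,"ni":55},[23,65,67,26],79,[92,72,53]],"sr":[[84,60,13,9,16],{"akv":9,"few":37,"ov":76,"ubd":76},{"dvp":37,"nv":48,"p":6}]}
After op 11 (remove /sr/0/0): {"ob":[38,45],"rao":[{"a":39,"k":12,"uim":87,"vjc":93},{"d":8,"ni":55},[23,65,67,26],79,[92,72,53]],"sr":[[60,13,9,16],{"akv":9,"few":37,"ov":76,"ubd":76},{"dvp":37,"nv":48,"p":6}]}
After op 12 (replace /rao/3 92): {"ob":[38,45],"rao":[{"a":39,"k":12,"uim":87,"vjc":93},{"d":8,"ni":55},[23,65,67,26],92,[92,72,53]],"sr":[[60,13,9,16],{"akv":9,"few":37,"ov":76,"ubd":76},{"dvp":37,"nv":48,"p":6}]}

Answer: {"ob":[38,45],"rao":[{"a":39,"k":12,"uim":87,"vjc":93},{"d":8,"ni":55},[23,65,67,26],92,[92,72,53]],"sr":[[60,13,9,16],{"akv":9,"few":37,"ov":76,"ubd":76},{"dvp":37,"nv":48,"p":6}]}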